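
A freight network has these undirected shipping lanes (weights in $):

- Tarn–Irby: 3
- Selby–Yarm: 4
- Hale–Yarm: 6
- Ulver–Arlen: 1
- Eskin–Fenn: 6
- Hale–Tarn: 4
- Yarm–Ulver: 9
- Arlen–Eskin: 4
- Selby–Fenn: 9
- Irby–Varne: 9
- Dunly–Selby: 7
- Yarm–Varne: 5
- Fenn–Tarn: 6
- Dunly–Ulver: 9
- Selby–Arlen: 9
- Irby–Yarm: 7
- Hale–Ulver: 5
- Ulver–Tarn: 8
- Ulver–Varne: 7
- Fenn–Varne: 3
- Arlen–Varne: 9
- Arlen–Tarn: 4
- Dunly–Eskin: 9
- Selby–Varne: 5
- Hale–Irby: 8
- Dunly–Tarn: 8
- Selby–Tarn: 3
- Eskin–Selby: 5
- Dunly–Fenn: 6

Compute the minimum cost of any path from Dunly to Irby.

Candidate routes:
Dunly–Ulver–Arlen–Tarn–Irby: 9+1+4+3 = 17
Dunly–Selby–Tarn–Irby: 7+3+3 = 13
Dunly–Tarn–Irby: 8+3 = 11
Dunly–Fenn–Tarn–Irby: 6+6+3 = 15
The minimum is $11 via Dunly–Tarn–Irby.

$11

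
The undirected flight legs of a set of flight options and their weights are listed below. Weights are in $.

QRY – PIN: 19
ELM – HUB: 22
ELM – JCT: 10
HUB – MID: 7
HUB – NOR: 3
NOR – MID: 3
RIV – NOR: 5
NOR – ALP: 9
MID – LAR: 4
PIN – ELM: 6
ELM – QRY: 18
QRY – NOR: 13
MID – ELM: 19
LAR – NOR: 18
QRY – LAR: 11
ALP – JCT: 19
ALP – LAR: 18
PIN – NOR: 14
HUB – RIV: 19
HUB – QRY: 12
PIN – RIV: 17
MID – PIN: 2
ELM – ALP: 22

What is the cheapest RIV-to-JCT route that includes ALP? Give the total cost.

Best RIV to ALP: RIV–NOR–ALP costing 14
Shortest ALP→JCT: ALP–JCT = 19
Total via ALP: 14 + 19 = $33.

$33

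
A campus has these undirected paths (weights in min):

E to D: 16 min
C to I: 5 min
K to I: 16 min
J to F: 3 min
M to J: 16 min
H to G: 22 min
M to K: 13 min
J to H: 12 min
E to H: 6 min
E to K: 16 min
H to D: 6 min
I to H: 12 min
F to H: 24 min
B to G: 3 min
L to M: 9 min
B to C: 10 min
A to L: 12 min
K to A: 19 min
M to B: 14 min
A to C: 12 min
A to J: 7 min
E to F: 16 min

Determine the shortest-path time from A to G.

25 min

Running Dijkstra from A:
A: 0
J: 7  (via A)
F: 10  (via J)
C: 12  (via A)
L: 12  (via A)
I: 17  (via C)
H: 19  (via J)
K: 19  (via A)
M: 21  (via L)
B: 22  (via C)
D: 25  (via H)
E: 25  (via H)
G: 25  (via B)
Shortest route: A–C–B–G = 25 min.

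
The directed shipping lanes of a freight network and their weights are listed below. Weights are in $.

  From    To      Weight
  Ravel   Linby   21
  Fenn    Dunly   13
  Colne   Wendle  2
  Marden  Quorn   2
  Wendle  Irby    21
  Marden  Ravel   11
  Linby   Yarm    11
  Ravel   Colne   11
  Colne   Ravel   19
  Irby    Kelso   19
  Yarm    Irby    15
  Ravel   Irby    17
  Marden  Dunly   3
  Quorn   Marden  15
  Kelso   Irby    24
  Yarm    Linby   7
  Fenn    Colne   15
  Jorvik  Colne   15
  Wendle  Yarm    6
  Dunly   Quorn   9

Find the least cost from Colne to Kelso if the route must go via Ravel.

Shortest Colne→Ravel: Colne–Ravel = 19
Shortest Ravel→Kelso: Ravel–Irby–Kelso = 36
Total via Ravel: 19 + 36 = $55.

$55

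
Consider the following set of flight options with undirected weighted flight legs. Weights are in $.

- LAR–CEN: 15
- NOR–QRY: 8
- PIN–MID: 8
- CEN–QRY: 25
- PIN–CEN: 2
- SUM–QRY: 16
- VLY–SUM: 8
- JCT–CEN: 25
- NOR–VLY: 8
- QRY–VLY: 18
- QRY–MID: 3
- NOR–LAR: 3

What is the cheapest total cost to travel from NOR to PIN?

$19

Settle nodes by increasing distance from NOR:
NOR: 0
LAR: 3  (via NOR)
QRY: 8  (via NOR)
VLY: 8  (via NOR)
MID: 11  (via QRY)
SUM: 16  (via VLY)
CEN: 18  (via LAR)
PIN: 19  (via MID)
Shortest route: NOR → QRY → MID → PIN = $19.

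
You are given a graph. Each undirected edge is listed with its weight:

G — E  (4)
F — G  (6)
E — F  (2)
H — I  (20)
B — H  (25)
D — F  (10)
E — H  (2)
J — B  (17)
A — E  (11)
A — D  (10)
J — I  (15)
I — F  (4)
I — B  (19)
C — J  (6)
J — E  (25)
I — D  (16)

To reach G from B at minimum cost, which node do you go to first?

I

Compare a few routes:
B - H - E - G: 25+2+4 = 31
B - I - F - G: 19+4+6 = 29
Cheapest is B - I - F - G at 29.
So from B the first move is to I.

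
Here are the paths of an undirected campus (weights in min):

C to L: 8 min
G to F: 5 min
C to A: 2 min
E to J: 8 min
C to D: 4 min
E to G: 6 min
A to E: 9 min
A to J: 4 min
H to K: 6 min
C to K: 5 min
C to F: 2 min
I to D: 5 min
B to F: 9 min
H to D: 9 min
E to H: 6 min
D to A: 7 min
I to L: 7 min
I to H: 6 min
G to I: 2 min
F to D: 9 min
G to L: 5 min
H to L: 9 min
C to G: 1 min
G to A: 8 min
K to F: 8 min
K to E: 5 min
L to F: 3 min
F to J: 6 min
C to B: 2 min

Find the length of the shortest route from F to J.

6 min

Shortest distances from F:
F: 0
C: 2  (via F)
G: 3  (via C)
L: 3  (via F)
A: 4  (via C)
B: 4  (via C)
I: 5  (via G)
D: 6  (via C)
J: 6  (via F)
Shortest route: F–J = 6 min.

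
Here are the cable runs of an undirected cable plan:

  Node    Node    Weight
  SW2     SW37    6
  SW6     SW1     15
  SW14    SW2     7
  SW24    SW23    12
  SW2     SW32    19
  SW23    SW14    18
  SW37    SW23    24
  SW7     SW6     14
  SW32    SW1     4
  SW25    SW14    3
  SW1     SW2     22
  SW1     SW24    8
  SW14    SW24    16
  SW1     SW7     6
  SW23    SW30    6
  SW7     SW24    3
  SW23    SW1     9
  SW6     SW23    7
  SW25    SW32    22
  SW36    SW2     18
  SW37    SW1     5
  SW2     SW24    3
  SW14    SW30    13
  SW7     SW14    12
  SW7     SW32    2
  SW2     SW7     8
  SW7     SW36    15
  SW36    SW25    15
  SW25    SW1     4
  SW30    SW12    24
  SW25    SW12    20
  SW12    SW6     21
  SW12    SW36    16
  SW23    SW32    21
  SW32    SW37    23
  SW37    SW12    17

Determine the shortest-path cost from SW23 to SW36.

Candidate routes:
SW23–SW1–SW7–SW36: 9+6+15 = 30
SW23–SW24–SW7–SW36: 12+3+15 = 30
SW23–SW1–SW32–SW7–SW36: 9+4+2+15 = 30
SW23–SW1–SW25–SW36: 9+4+15 = 28
The minimum is 28 via SW23–SW1–SW25–SW36.

28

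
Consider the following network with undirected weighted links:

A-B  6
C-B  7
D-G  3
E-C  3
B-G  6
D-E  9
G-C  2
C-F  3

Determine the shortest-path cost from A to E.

16

Candidate routes:
A - B - C - E: 6+7+3 = 16
A - B - G - D - E: 6+6+3+9 = 24
A - B - C - G - D - E: 6+7+2+3+9 = 27
A - B - G - C - E: 6+6+2+3 = 17
The minimum is 16 via A - B - C - E.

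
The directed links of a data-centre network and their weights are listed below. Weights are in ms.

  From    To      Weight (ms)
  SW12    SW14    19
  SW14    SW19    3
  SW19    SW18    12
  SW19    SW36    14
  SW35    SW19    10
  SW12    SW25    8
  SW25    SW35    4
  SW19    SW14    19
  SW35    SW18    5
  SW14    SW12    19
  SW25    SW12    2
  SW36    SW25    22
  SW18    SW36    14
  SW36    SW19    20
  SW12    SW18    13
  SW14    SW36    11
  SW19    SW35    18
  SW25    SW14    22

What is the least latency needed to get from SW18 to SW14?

53 ms

Running Dijkstra from SW18:
SW18: 0
SW36: 14  (via SW18)
SW19: 34  (via SW36)
SW25: 36  (via SW36)
SW12: 38  (via SW25)
SW35: 40  (via SW25)
SW14: 53  (via SW19)
Shortest route: SW18 → SW36 → SW19 → SW14 = 53 ms.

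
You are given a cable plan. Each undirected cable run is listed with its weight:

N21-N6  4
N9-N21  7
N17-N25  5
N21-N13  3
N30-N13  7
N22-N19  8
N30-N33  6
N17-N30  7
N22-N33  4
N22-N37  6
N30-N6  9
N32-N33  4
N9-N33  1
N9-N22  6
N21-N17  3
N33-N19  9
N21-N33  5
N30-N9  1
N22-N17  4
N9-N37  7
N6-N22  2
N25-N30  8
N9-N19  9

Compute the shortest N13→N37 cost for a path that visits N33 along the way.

Shortest N13→N33: N13 → N21 → N33 = 8
Shortest N33→N37: N33 → N9 → N37 = 8
Total via N33: 8 + 8 = 16.

16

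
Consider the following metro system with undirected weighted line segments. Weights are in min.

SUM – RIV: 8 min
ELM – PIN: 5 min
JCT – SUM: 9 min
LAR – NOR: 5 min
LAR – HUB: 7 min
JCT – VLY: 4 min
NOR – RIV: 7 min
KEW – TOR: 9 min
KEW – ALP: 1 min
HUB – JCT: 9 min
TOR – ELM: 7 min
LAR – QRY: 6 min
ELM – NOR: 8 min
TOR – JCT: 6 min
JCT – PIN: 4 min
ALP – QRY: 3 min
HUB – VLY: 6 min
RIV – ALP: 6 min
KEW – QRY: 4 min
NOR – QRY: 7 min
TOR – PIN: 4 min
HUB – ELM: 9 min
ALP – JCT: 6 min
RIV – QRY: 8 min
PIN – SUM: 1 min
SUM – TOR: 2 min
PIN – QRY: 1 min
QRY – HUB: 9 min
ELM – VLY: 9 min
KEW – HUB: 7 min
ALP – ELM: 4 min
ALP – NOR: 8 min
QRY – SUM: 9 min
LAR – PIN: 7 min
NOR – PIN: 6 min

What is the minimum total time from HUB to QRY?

Compare a few routes:
HUB–KEW–ALP–QRY: 7+1+3 = 11
HUB–QRY: 9 = 9
Cheapest is HUB–QRY at 9 min.

9 min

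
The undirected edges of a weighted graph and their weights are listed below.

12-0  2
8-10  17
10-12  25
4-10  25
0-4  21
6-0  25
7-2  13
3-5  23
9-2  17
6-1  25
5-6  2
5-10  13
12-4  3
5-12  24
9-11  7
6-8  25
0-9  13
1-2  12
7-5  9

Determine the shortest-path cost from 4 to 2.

35

Compare a few routes:
4 - 12 - 5 - 7 - 2: 3+24+9+13 = 49
4 - 0 - 9 - 2: 21+13+17 = 51
4 - 12 - 0 - 9 - 2: 3+2+13+17 = 35
The minimum is 35 via 4 - 12 - 0 - 9 - 2.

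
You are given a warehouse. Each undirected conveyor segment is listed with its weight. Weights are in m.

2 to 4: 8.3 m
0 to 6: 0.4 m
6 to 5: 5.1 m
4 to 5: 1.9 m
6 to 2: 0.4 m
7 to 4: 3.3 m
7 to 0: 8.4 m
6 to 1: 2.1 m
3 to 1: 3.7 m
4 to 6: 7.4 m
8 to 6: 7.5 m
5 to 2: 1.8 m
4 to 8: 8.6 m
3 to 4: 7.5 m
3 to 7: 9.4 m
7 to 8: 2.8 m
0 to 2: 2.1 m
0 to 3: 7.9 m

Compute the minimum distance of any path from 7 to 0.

Shortest distances from 7:
7: 0
8: 2.8  (via 7)
4: 3.3  (via 7)
5: 5.2  (via 4)
2: 7  (via 5)
6: 7.4  (via 2)
0: 7.8  (via 6)
Shortest route: 7–4–5–2–6–0 = 7.8 m.

7.8 m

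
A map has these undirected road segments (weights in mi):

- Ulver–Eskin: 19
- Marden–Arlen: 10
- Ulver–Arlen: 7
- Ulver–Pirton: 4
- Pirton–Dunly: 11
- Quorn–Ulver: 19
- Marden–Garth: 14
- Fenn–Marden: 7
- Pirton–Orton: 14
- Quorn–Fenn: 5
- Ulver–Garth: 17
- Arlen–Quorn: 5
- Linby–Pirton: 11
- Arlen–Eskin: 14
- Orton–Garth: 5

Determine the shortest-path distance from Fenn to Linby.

Compare a few routes:
Fenn → Quorn → Ulver → Pirton → Linby: 5+19+4+11 = 39
Fenn → Quorn → Arlen → Ulver → Pirton → Linby: 5+5+7+4+11 = 32
Cheapest is Fenn → Quorn → Arlen → Ulver → Pirton → Linby at 32 mi.

32 mi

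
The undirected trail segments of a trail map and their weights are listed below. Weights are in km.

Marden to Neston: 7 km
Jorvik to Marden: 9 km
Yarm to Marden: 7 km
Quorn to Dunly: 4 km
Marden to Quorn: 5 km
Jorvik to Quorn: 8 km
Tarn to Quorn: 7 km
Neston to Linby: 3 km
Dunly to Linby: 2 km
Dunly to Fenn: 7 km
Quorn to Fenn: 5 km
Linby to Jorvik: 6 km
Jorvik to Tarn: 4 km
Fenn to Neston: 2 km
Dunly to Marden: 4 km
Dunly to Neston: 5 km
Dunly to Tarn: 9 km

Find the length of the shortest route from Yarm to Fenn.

Shortest distances from Yarm:
Yarm: 0
Marden: 7  (via Yarm)
Dunly: 11  (via Marden)
Quorn: 12  (via Marden)
Linby: 13  (via Dunly)
Neston: 14  (via Marden)
Fenn: 16  (via Neston)
Shortest route: Yarm → Marden → Neston → Fenn = 16 km.

16 km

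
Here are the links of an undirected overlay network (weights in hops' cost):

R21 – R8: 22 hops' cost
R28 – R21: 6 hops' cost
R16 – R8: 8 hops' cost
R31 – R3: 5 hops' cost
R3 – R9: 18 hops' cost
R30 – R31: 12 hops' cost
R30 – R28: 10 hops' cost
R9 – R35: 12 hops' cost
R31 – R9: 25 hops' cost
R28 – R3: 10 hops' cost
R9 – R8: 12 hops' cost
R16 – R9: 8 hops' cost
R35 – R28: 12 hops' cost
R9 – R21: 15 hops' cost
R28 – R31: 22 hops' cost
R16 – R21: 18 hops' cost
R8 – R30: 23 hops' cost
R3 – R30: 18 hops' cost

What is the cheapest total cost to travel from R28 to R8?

Shortest distances from R28:
R28: 0
R21: 6  (via R28)
R3: 10  (via R28)
R30: 10  (via R28)
R35: 12  (via R28)
R31: 15  (via R3)
R9: 21  (via R21)
R16: 24  (via R21)
R8: 28  (via R21)
Shortest route: R28 → R21 → R8 = 28 hops' cost.

28 hops' cost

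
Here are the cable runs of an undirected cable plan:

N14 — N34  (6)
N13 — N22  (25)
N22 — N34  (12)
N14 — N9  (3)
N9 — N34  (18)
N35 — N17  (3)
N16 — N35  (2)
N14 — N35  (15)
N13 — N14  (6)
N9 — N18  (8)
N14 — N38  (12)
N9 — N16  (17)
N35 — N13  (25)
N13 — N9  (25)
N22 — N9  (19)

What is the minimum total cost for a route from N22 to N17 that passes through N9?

Shortest N22→N9: N22 → N9 = 19
Shortest N9→N17: N9 → N14 → N35 → N17 = 21
Total via N9: 19 + 21 = 40.

40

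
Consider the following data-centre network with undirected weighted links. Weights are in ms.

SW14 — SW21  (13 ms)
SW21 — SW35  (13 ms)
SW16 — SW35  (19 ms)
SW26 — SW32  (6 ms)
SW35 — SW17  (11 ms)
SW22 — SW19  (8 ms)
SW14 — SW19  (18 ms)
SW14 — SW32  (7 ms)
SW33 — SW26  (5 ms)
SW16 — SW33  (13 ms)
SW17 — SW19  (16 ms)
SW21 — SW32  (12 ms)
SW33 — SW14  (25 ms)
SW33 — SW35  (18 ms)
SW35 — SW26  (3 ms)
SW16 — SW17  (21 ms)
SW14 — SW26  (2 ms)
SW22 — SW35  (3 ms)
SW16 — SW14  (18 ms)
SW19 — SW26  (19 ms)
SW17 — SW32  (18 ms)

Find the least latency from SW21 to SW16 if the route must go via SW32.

Best SW21 to SW32: SW21–SW32 costing 12
Shortest SW32→SW16: SW32–SW26–SW33–SW16 = 24
Total via SW32: 12 + 24 = 36 ms.

36 ms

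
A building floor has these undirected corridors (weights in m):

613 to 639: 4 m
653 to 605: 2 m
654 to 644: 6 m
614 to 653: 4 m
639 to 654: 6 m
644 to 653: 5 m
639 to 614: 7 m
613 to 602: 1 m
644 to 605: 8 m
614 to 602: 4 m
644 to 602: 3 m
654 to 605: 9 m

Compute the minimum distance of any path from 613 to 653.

9 m

Enumerating some paths:
613 → 602 → 644 → 653: 1+3+5 = 9
613 → 639 → 614 → 653: 4+7+4 = 15
613 → 639 → 654 → 605 → 653: 4+6+9+2 = 21
613 → 602 → 644 → 605 → 653: 1+3+8+2 = 14
Cheapest is 613 → 602 → 644 → 653 at 9 m.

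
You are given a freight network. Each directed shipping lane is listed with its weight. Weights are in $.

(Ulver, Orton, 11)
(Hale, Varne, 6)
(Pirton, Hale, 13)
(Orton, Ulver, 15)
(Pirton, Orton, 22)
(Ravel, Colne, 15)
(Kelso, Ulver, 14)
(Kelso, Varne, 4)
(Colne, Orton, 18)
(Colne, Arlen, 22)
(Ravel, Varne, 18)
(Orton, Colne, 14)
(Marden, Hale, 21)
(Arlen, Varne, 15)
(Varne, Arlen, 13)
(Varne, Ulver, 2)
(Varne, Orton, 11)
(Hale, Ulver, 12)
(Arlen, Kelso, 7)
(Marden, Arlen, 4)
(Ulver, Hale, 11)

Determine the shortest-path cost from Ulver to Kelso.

Compare a few routes:
Ulver → Orton → Colne → Arlen → Kelso: 11+14+22+7 = 54
Ulver → Hale → Varne → Orton → Colne → Arlen → Kelso: 11+6+11+14+22+7 = 71
Ulver → Hale → Varne → Arlen → Kelso: 11+6+13+7 = 37
Cheapest is Ulver → Hale → Varne → Arlen → Kelso at $37.

$37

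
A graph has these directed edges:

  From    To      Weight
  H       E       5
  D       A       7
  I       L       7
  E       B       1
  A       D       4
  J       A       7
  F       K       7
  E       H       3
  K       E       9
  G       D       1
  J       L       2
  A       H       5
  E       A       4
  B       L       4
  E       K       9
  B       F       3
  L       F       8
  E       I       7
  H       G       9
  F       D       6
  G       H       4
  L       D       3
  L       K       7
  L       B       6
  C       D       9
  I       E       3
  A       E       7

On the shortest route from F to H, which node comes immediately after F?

Candidate routes:
F → K → E → H: 7+9+3 = 19
F → D → A → H: 6+7+5 = 18
F → D → A → E → H: 6+7+7+3 = 23
Cheapest is F → D → A → H at 18.
So from F the first move is to D.

D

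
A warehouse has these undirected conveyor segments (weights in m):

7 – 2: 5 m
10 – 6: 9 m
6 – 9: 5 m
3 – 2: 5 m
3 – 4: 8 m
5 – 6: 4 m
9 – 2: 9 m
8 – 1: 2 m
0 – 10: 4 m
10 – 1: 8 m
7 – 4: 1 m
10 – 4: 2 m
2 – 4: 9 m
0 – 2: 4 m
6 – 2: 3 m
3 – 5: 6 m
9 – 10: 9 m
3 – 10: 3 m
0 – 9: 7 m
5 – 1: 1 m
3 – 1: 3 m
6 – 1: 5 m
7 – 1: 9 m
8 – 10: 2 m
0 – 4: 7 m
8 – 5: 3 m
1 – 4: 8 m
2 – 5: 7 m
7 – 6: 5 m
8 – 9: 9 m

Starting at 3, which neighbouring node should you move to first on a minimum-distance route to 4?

Candidate routes:
3 - 10 - 4: 3+2 = 5
3 - 4: 8 = 8
The minimum is 5 m via 3 - 10 - 4.
So from 3 the first move is to 10.

10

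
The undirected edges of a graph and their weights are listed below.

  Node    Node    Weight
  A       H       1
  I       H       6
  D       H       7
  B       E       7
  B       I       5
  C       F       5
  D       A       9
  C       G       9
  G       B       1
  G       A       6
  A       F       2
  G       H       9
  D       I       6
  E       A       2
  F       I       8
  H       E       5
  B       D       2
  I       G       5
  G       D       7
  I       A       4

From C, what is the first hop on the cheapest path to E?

Candidate routes:
C → G → B → E: 9+1+7 = 17
C → G → A → E: 9+6+2 = 17
C → F → A → H → E: 5+2+1+5 = 13
C → F → A → E: 5+2+2 = 9
The minimum is 9 via C → F → A → E.
So from C the first move is to F.

F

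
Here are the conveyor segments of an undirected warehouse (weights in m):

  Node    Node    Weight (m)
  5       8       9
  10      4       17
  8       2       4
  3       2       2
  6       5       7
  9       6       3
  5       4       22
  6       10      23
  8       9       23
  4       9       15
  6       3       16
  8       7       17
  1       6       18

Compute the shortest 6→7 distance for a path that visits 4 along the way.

Shortest 6→4: 6–9–4 = 18
Best 4 to 7: 4–5–8–7 costing 48
Total via 4: 18 + 48 = 66 m.

66 m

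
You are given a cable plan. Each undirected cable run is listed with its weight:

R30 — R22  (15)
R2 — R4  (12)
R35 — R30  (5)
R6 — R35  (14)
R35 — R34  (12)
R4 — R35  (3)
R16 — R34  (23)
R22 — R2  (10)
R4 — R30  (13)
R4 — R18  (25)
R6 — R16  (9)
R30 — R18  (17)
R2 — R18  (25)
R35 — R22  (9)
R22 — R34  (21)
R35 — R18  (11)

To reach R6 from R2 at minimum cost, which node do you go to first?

R4

Enumerating some paths:
R2 → R22 → R35 → R6: 10+9+14 = 33
R2 → R22 → R30 → R35 → R6: 10+15+5+14 = 44
R2 → R4 → R35 → R6: 12+3+14 = 29
R2 → R4 → R30 → R35 → R6: 12+13+5+14 = 44
The minimum is 29 via R2 → R4 → R35 → R6.
So from R2 the first move is to R4.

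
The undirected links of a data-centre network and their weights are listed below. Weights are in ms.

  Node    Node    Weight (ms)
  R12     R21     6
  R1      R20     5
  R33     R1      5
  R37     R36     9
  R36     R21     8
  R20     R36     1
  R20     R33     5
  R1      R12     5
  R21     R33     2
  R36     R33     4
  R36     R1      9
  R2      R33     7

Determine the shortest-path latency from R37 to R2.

20 ms

Settle nodes by increasing distance from R37:
R37: 0
R36: 9  (via R37)
R20: 10  (via R36)
R33: 13  (via R36)
R21: 15  (via R33)
R1: 15  (via R20)
R2: 20  (via R33)
Shortest route: R37 → R36 → R33 → R2 = 20 ms.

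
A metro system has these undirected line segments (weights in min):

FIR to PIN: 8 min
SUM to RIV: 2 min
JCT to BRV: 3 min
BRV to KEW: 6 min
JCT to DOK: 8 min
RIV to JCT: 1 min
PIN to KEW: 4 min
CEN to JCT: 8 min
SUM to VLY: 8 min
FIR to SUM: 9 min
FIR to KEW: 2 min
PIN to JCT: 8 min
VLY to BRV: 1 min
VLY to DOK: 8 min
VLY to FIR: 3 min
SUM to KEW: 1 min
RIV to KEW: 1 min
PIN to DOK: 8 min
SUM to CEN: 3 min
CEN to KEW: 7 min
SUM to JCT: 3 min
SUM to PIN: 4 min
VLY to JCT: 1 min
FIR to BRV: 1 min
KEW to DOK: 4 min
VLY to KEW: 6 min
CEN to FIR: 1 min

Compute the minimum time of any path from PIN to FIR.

6 min

Enumerating some paths:
PIN - SUM - KEW - FIR: 4+1+2 = 7
PIN - KEW - FIR: 4+2 = 6
PIN - FIR: 8 = 8
The minimum is 6 min via PIN - KEW - FIR.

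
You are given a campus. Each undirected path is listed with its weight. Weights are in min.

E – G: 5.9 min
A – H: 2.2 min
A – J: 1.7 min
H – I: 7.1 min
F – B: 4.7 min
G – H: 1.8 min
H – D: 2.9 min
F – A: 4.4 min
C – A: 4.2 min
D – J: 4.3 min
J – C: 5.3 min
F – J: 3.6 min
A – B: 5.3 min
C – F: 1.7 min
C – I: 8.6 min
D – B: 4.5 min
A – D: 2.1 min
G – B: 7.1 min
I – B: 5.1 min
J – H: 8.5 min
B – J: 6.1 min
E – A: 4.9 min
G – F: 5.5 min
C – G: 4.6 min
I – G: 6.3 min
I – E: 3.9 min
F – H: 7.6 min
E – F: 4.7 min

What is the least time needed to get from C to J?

5.3 min

Candidate routes:
C → F → A → J: 1.7+4.4+1.7 = 7.8
C → G → H → A → J: 4.6+1.8+2.2+1.7 = 10.3
C → J: 5.3 = 5.3
C → A → J: 4.2+1.7 = 5.9
The minimum is 5.3 min via C → J.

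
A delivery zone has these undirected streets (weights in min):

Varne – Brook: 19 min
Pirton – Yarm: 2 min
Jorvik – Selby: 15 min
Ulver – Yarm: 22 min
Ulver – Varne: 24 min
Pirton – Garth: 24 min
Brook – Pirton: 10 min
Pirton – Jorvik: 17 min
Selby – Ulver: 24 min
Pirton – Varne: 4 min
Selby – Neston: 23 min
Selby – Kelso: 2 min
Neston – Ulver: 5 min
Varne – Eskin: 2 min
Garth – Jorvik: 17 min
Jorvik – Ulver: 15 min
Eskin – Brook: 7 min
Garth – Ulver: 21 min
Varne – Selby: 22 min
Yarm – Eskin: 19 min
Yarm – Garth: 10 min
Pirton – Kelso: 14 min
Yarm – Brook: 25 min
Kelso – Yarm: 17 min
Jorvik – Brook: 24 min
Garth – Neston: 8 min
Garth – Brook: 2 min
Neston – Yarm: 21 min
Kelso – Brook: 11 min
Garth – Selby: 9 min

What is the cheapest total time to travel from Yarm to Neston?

Candidate routes:
Yarm–Pirton–Varne–Eskin–Brook–Garth–Neston: 2+4+2+7+2+8 = 25
Yarm–Neston: 21 = 21
Yarm–Pirton–Brook–Garth–Neston: 2+10+2+8 = 22
Yarm–Garth–Neston: 10+8 = 18
Cheapest is Yarm–Garth–Neston at 18 min.

18 min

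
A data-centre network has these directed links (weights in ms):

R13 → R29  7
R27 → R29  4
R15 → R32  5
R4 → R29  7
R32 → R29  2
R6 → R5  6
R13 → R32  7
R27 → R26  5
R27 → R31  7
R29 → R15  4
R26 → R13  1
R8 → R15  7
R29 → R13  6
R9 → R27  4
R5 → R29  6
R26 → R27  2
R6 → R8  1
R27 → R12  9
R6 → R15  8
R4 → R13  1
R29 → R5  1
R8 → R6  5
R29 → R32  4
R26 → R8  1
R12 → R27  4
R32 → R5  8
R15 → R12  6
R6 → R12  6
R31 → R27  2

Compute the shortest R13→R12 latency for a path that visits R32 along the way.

Shortest R13→R32: R13 → R32 = 7
Best R32 to R12: R32 → R29 → R15 → R12 costing 12
Total via R32: 7 + 12 = 19 ms.

19 ms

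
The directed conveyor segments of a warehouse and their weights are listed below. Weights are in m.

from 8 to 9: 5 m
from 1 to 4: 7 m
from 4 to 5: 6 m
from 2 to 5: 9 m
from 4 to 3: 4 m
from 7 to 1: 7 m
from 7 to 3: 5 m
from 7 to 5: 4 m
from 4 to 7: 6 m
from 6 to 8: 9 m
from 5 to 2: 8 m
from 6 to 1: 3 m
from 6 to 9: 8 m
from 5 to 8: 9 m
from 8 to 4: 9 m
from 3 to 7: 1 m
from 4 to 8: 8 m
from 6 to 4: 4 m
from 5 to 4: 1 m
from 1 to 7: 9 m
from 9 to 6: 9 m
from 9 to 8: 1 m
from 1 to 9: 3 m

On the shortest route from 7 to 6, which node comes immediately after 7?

Compare a few routes:
7 → 1 → 9 → 6: 7+3+9 = 19
7 → 5 → 8 → 9 → 6: 4+9+5+9 = 27
7 → 5 → 4 → 8 → 9 → 6: 4+1+8+5+9 = 27
7 → 1 → 4 → 8 → 9 → 6: 7+7+8+5+9 = 36
The minimum is 19 m via 7 → 1 → 9 → 6.
So from 7 the first move is to 1.

1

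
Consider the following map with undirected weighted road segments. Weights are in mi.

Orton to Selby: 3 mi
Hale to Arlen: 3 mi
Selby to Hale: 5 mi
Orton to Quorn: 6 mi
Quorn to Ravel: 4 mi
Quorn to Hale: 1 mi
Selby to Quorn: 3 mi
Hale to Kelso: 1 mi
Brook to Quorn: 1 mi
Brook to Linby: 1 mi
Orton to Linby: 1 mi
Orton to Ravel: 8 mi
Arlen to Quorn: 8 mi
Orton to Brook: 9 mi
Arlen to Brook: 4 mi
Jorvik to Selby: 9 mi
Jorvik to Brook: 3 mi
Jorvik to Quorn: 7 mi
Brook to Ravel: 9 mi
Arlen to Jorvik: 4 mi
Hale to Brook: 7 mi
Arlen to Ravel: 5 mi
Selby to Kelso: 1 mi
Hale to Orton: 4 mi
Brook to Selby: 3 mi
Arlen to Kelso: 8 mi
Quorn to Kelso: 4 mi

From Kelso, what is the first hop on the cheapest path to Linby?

Hale

Enumerating some paths:
Kelso–Hale–Quorn–Brook–Linby: 1+1+1+1 = 4
Kelso–Selby–Orton–Linby: 1+3+1 = 5
Kelso–Selby–Brook–Linby: 1+3+1 = 5
Kelso–Selby–Quorn–Brook–Linby: 1+3+1+1 = 6
The minimum is 4 mi via Kelso–Hale–Quorn–Brook–Linby.
So from Kelso the first move is to Hale.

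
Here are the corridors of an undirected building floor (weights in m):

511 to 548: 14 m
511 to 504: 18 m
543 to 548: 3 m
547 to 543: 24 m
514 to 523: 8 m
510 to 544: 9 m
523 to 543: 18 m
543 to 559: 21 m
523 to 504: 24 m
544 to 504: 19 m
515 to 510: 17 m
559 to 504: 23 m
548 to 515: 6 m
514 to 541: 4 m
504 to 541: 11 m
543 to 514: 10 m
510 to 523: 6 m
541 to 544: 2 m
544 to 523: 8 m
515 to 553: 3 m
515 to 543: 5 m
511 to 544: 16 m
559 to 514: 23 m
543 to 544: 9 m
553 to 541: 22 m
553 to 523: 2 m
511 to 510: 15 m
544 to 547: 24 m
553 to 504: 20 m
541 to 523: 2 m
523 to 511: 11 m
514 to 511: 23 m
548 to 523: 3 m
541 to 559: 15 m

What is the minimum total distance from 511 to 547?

Running Dijkstra from 511:
511: 0
523: 11  (via 511)
541: 13  (via 523)
553: 13  (via 523)
548: 14  (via 511)
510: 15  (via 511)
544: 15  (via 541)
515: 16  (via 553)
543: 17  (via 548)
514: 17  (via 541)
504: 18  (via 511)
559: 28  (via 541)
547: 39  (via 544)
Shortest route: 511 → 523 → 541 → 544 → 547 = 39 m.

39 m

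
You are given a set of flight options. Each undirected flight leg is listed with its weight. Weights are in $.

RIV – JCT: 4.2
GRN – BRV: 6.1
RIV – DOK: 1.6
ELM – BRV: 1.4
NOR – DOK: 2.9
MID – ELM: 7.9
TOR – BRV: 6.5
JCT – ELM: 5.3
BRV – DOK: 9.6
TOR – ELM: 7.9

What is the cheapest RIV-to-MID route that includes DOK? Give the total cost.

$20.5

Best RIV to DOK: RIV–DOK costing 1.6
Shortest DOK→MID: DOK–BRV–ELM–MID = 18.9
Total via DOK: 1.6 + 18.9 = $20.5.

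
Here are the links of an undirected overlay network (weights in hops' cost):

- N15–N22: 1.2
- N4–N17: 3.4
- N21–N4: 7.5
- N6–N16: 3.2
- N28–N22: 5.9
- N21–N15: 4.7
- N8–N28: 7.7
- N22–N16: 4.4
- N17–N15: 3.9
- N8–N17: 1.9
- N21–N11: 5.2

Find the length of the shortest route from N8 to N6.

14.6 hops' cost

Enumerating some paths:
N8 - N17 - N15 - N22 - N16 - N6: 1.9+3.9+1.2+4.4+3.2 = 14.6
N8 - N28 - N22 - N16 - N6: 7.7+5.9+4.4+3.2 = 21.2
The minimum is 14.6 hops' cost via N8 - N17 - N15 - N22 - N16 - N6.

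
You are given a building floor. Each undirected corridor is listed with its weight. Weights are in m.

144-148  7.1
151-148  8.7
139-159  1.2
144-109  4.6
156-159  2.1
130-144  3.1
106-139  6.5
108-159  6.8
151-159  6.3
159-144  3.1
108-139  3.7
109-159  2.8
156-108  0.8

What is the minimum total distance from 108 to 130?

Compare a few routes:
108 - 139 - 159 - 144 - 130: 3.7+1.2+3.1+3.1 = 11.1
108 - 156 - 159 - 144 - 130: 0.8+2.1+3.1+3.1 = 9.1
The minimum is 9.1 m via 108 - 156 - 159 - 144 - 130.

9.1 m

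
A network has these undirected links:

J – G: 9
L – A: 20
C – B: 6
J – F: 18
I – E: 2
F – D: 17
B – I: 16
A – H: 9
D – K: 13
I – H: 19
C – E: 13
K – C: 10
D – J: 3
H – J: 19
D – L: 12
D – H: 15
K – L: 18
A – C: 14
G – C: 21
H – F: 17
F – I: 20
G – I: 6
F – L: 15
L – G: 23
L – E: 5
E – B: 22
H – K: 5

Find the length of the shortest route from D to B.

Settle nodes by increasing distance from D:
D: 0
J: 3  (via D)
G: 12  (via J)
L: 12  (via D)
K: 13  (via D)
H: 15  (via D)
E: 17  (via L)
F: 17  (via D)
I: 18  (via G)
C: 23  (via K)
A: 24  (via H)
B: 29  (via C)
Shortest route: D → K → C → B = 29.

29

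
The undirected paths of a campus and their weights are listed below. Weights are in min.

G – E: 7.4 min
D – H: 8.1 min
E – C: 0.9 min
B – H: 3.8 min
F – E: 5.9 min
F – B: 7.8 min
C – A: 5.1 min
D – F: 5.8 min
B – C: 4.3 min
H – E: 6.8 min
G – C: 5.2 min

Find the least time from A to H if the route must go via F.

Shortest A→F: A–C–E–F = 11.9
Shortest F→H: F–B–H = 11.6
Total via F: 11.9 + 11.6 = 23.5 min.

23.5 min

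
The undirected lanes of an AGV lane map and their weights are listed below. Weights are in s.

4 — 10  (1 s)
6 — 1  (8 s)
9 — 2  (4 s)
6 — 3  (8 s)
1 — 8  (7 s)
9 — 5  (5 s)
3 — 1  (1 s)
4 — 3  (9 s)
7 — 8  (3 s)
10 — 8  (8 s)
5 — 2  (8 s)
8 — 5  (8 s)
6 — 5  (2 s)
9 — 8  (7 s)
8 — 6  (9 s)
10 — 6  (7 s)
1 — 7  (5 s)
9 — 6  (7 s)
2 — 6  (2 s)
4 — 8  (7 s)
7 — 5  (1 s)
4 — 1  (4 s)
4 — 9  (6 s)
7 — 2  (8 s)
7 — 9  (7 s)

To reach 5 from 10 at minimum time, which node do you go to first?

6

Enumerating some paths:
10 → 4 → 1 → 7 → 5: 1+4+5+1 = 11
10 → 8 → 7 → 5: 8+3+1 = 12
10 → 6 → 5: 7+2 = 9
The minimum is 9 s via 10 → 6 → 5.
So from 10 the first move is to 6.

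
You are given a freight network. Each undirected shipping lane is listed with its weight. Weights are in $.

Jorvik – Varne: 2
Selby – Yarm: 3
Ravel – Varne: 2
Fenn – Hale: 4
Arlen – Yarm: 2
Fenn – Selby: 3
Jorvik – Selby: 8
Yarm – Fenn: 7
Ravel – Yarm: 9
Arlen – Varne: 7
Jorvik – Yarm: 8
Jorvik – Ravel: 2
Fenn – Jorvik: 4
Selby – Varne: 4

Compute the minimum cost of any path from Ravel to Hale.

Settle nodes by increasing distance from Ravel:
Ravel: 0
Jorvik: 2  (via Ravel)
Varne: 2  (via Ravel)
Fenn: 6  (via Jorvik)
Selby: 6  (via Varne)
Yarm: 9  (via Ravel)
Arlen: 9  (via Varne)
Hale: 10  (via Fenn)
Shortest route: Ravel → Jorvik → Fenn → Hale = $10.

$10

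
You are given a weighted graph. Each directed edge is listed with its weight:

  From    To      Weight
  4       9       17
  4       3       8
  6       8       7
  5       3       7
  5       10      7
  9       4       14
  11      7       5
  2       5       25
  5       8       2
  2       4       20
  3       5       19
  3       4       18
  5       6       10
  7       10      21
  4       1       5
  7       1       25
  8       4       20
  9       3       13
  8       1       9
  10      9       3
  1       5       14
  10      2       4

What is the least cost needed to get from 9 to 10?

39

Shortest distances from 9:
9: 0
3: 13  (via 9)
4: 14  (via 9)
1: 19  (via 4)
5: 32  (via 3)
8: 34  (via 5)
10: 39  (via 5)
Shortest route: 9–3–5–10 = 39.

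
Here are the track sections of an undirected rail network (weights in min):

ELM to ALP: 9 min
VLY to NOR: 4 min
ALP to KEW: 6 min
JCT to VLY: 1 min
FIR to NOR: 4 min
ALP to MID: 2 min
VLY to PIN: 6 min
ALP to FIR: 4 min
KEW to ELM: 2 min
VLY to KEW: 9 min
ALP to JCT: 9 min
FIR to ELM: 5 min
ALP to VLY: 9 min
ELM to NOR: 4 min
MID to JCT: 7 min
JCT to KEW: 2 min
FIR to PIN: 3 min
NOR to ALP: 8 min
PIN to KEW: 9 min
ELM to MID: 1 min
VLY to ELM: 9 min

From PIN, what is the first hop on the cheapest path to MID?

Candidate routes:
PIN → FIR → ALP → MID: 3+4+2 = 9
PIN → VLY → JCT → KEW → ELM → MID: 6+1+2+2+1 = 12
Cheapest is PIN → FIR → ALP → MID at 9 min.
So from PIN the first move is to FIR.

FIR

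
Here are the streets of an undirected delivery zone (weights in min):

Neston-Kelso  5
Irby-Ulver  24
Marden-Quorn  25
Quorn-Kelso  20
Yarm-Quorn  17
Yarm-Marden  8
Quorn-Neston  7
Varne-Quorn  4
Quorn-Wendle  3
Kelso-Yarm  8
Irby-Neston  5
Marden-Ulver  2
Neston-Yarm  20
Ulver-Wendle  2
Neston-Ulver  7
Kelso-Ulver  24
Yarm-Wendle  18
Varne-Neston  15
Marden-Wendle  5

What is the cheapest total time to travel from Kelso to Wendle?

14 min

Enumerating some paths:
Kelso - Neston - Quorn - Wendle: 5+7+3 = 15
Kelso - Neston - Ulver - Marden - Wendle: 5+7+2+5 = 19
Kelso - Neston - Ulver - Wendle: 5+7+2 = 14
The minimum is 14 min via Kelso - Neston - Ulver - Wendle.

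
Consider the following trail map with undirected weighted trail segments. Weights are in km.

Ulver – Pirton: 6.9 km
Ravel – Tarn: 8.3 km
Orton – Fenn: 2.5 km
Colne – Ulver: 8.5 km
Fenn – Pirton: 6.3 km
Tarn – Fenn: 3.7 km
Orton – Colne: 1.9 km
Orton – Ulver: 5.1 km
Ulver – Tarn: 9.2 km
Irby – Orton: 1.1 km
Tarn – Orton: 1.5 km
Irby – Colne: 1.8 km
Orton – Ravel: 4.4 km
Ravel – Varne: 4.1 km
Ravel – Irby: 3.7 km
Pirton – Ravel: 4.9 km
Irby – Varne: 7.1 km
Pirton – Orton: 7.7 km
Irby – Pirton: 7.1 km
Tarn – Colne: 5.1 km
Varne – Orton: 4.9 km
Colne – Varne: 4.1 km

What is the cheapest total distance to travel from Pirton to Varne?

9 km

Shortest distances from Pirton:
Pirton: 0
Ravel: 4.9  (via Pirton)
Fenn: 6.3  (via Pirton)
Ulver: 6.9  (via Pirton)
Irby: 7.1  (via Pirton)
Orton: 7.7  (via Pirton)
Colne: 8.9  (via Irby)
Varne: 9  (via Ravel)
Shortest route: Pirton → Ravel → Varne = 9 km.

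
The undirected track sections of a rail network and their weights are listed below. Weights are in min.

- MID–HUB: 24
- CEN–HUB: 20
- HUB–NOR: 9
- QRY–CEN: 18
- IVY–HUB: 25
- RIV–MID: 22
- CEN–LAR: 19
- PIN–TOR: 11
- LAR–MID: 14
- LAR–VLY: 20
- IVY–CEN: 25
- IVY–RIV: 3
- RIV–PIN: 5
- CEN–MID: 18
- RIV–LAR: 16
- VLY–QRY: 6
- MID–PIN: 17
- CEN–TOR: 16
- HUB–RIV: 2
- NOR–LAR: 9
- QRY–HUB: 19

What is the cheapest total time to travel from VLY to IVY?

30 min

Candidate routes:
VLY–QRY–HUB–RIV–IVY: 6+19+2+3 = 30
VLY–LAR–NOR–HUB–RIV–IVY: 20+9+9+2+3 = 43
VLY–LAR–RIV–IVY: 20+16+3 = 39
Cheapest is VLY–QRY–HUB–RIV–IVY at 30 min.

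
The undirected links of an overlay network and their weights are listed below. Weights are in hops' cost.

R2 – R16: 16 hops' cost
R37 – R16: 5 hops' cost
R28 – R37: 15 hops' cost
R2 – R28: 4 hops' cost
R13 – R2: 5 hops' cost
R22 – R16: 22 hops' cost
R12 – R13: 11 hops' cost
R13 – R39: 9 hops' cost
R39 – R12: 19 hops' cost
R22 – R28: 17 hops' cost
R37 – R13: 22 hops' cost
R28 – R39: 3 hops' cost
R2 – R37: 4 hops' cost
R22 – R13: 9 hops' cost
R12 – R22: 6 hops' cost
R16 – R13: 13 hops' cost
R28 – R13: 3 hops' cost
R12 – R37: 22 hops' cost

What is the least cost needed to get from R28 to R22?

12 hops' cost

Shortest distances from R28:
R28: 0
R39: 3  (via R28)
R13: 3  (via R28)
R2: 4  (via R28)
R37: 8  (via R2)
R22: 12  (via R13)
Shortest route: R28–R13–R22 = 12 hops' cost.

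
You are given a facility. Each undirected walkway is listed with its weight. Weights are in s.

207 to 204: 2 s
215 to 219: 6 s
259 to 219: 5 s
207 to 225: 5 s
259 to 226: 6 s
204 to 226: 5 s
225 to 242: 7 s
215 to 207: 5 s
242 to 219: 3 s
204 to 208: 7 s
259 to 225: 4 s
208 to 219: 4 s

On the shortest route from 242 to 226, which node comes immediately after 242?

219

Compare a few routes:
242 - 219 - 208 - 204 - 226: 3+4+7+5 = 19
242 - 225 - 259 - 226: 7+4+6 = 17
242 - 225 - 207 - 204 - 226: 7+5+2+5 = 19
242 - 219 - 259 - 226: 3+5+6 = 14
Cheapest is 242 - 219 - 259 - 226 at 14 s.
So from 242 the first move is to 219.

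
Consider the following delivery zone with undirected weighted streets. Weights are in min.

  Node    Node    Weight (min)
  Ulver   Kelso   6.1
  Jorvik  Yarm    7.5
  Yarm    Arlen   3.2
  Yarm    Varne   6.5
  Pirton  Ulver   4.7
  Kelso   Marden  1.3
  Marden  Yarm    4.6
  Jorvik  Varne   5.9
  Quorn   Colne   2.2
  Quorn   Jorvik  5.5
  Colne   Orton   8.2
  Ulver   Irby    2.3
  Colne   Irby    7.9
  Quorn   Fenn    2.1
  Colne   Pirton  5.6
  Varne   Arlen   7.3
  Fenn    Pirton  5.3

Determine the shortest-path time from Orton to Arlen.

Shortest distances from Orton:
Orton: 0
Colne: 8.2  (via Orton)
Quorn: 10.4  (via Colne)
Fenn: 12.5  (via Quorn)
Pirton: 13.8  (via Colne)
Jorvik: 15.9  (via Quorn)
Irby: 16.1  (via Colne)
Ulver: 18.4  (via Irby)
Varne: 21.8  (via Jorvik)
Yarm: 23.4  (via Jorvik)
Kelso: 24.5  (via Ulver)
Marden: 25.8  (via Kelso)
Arlen: 26.6  (via Yarm)
Shortest route: Orton–Colne–Quorn–Jorvik–Yarm–Arlen = 26.6 min.

26.6 min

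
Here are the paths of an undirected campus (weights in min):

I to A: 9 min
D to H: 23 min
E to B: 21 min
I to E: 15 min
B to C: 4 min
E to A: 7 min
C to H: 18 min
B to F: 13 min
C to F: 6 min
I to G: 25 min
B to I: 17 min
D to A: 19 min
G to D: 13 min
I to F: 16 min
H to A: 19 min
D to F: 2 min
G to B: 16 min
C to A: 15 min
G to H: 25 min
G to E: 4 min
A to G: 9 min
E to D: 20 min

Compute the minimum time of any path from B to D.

12 min

Candidate routes:
B → F → D: 13+2 = 15
B → G → D: 16+13 = 29
B → C → F → D: 4+6+2 = 12
Cheapest is B → C → F → D at 12 min.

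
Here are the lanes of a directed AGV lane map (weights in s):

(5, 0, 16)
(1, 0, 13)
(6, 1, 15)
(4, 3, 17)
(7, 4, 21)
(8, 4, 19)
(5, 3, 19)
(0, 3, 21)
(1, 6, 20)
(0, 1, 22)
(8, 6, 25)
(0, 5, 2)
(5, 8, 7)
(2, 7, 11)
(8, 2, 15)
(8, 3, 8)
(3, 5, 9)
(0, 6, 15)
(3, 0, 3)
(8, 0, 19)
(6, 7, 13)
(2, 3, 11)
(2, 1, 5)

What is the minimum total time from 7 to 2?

65 s

Running Dijkstra from 7:
7: 0
4: 21  (via 7)
3: 38  (via 4)
0: 41  (via 3)
5: 43  (via 0)
8: 50  (via 5)
6: 56  (via 0)
1: 63  (via 0)
2: 65  (via 8)
Shortest route: 7–4–3–0–5–8–2 = 65 s.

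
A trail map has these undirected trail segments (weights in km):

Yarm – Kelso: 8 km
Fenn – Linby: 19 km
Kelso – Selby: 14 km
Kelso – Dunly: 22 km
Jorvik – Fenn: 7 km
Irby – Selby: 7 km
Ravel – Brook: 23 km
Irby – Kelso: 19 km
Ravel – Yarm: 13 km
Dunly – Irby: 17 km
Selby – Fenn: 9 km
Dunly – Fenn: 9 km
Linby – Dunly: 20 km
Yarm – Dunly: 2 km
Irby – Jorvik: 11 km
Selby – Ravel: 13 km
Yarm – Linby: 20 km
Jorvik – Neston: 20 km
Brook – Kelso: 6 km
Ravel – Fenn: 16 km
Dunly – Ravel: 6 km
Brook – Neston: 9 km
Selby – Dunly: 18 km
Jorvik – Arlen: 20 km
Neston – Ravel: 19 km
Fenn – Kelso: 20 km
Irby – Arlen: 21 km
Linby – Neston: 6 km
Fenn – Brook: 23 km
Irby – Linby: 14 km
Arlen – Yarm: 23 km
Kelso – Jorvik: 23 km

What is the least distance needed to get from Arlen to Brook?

37 km

Settle nodes by increasing distance from Arlen:
Arlen: 0
Jorvik: 20  (via Arlen)
Irby: 21  (via Arlen)
Yarm: 23  (via Arlen)
Dunly: 25  (via Yarm)
Fenn: 27  (via Jorvik)
Selby: 28  (via Irby)
Kelso: 31  (via Yarm)
Ravel: 31  (via Dunly)
Linby: 35  (via Irby)
Brook: 37  (via Kelso)
Shortest route: Arlen–Yarm–Kelso–Brook = 37 km.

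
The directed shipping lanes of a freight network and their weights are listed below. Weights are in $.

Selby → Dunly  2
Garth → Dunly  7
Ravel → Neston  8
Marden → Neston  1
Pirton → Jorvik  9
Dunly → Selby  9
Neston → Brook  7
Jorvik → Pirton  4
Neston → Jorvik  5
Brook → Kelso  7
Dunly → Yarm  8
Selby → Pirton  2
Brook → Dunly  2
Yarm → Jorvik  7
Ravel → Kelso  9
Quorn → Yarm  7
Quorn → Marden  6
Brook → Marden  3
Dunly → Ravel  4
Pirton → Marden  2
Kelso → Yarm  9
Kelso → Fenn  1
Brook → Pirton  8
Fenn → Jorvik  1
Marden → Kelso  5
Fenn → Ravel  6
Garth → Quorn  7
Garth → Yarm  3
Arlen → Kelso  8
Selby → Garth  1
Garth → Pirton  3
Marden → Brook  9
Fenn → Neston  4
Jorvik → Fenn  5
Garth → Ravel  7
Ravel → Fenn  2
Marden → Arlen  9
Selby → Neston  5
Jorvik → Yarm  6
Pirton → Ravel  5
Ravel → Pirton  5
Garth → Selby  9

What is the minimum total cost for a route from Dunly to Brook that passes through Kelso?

$25

Shortest Dunly→Kelso: Dunly–Ravel–Kelso = 13
Shortest Kelso→Brook: Kelso–Fenn–Neston–Brook = 12
Total via Kelso: 13 + 12 = $25.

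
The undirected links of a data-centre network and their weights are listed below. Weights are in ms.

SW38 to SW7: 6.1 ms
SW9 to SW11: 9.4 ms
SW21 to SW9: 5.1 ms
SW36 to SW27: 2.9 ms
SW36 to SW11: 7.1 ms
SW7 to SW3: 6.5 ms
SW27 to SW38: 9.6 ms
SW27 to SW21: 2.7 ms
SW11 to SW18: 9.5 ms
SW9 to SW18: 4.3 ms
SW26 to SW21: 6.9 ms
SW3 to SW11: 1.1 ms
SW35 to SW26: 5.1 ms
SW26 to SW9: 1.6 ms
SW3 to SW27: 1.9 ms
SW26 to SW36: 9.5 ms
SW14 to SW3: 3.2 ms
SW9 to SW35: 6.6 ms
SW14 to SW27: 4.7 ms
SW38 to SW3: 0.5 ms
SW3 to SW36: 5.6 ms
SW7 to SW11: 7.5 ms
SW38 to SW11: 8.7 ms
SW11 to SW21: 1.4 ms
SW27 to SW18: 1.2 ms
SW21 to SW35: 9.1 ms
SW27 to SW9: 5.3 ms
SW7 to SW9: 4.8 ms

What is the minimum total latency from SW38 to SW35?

Shortest distances from SW38:
SW38: 0
SW3: 0.5  (via SW38)
SW11: 1.6  (via SW3)
SW27: 2.4  (via SW3)
SW21: 3  (via SW11)
SW18: 3.6  (via SW27)
SW14: 3.7  (via SW3)
SW36: 5.3  (via SW27)
SW7: 6.1  (via SW38)
SW9: 7.7  (via SW27)
SW26: 9.3  (via SW9)
SW35: 12.1  (via SW21)
Shortest route: SW38–SW3–SW11–SW21–SW35 = 12.1 ms.

12.1 ms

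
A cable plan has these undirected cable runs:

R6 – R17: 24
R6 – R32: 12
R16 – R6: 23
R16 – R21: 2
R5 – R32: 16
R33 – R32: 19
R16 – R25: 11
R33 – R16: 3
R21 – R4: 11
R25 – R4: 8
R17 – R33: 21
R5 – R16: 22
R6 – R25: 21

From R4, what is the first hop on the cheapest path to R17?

Candidate routes:
R4–R21–R16–R33–R17: 11+2+3+21 = 37
R4–R25–R16–R33–R17: 8+11+3+21 = 43
Cheapest is R4–R21–R16–R33–R17 at 37.
So from R4 the first move is to R21.

R21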